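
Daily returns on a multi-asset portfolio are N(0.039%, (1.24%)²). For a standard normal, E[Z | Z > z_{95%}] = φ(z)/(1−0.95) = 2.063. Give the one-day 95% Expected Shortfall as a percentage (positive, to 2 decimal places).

2.52%

ES = −(0.039%) + 1.24% × 2.063 = 2.519%.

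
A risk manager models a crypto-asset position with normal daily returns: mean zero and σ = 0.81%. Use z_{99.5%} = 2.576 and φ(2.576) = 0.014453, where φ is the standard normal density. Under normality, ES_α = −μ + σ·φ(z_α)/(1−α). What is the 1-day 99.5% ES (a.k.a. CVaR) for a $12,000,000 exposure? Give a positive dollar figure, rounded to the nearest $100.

Tail multiplier: φ(z)/(1−α) = 0.014453 / 0.005 = 2.891.
ES = 0.81% × 2.891 = 2.342%.
On $12,000,000: 0.02342 × $12,000,000 = $281,040.

$281,000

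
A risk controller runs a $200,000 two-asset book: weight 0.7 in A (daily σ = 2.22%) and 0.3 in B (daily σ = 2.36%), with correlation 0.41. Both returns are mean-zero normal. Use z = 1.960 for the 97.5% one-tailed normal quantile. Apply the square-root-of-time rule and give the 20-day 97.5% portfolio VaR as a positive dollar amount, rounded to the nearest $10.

σ_p = √(0.7²·2.22² + 0.3²·2.36² + 2·0.41·0.7·0.3·2.22·2.36) = 1.954%.
σ_{20d} = 1.954% × √20 = 8.739%.
VaR = 1.960 × 8.739% = 17.128%; on $200,000 that is $34,256.

$34,260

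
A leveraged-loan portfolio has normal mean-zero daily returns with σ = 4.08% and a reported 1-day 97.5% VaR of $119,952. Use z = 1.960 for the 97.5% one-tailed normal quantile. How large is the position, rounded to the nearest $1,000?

VaR as a fraction of value: z·σ = 1.960 × 4.08% = 7.9968%.
Position = $119,952 / 0.079968 = $1,500,000.

$1,500,000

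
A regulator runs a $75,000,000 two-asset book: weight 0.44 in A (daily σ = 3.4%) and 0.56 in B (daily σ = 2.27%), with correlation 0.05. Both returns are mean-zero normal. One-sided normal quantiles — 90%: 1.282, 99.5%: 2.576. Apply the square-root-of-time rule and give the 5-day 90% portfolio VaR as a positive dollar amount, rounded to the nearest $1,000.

$4,324,000

σ_p = √(0.44²·3.4² + 0.56²·2.27² + 2·0.05·0.44·0.56·3.4·2.27) = 2.011%.
σ_{5d} = 2.011% × √5 = 4.497%.
VaR = 1.282 × 4.497% = 5.765%; on $75,000,000 that is $4,323,750.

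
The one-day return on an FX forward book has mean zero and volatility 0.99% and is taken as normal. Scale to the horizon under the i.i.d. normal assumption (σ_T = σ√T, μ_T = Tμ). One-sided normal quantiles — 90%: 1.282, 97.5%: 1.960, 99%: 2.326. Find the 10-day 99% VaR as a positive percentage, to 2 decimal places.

σ_{10d} = 0.99% × √10 = 3.131%.
VaR = 2.326 × 3.131% = 7.283%.

7.28%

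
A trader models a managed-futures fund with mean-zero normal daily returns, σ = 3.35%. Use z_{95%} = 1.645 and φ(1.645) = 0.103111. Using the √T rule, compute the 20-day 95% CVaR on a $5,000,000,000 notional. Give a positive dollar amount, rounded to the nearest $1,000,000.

$1,545,000,000

σ_{20d} = 3.35% × √20 = 14.982%.
ES multiplier = φ(z)/(1−α) = 0.103111/0.05 = 2.062.
ES = 14.982% × 2.062 = 30.893%; on $5,000,000,000: $1,544,650,000.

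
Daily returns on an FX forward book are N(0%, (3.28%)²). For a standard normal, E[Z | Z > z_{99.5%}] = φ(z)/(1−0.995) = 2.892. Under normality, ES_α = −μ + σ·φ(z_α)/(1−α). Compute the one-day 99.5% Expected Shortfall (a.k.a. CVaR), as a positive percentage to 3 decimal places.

ES = 3.28% × 2.892 = 9.486%.

9.486%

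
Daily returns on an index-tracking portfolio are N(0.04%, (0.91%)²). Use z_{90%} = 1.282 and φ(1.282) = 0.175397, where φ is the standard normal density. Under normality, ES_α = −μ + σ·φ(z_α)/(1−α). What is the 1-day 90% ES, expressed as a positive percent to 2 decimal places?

1.56%

Tail multiplier: φ(z)/(1−α) = 0.175397 / 0.1 = 1.754.
ES = −(0.04%) + 0.91% × 1.754 = 1.556%.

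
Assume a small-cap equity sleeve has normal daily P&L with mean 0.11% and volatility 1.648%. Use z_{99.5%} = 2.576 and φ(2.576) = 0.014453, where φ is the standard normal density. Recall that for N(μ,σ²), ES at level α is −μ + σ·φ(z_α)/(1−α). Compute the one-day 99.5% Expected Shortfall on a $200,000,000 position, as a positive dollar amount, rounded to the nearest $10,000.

$9,310,000

Tail multiplier: φ(z)/(1−α) = 0.014453 / 0.005 = 2.891.
ES = −(0.11%) + 1.648% × 2.891 = 4.654%.
On $200,000,000: 0.04654 × $200,000,000 = $9,308,000.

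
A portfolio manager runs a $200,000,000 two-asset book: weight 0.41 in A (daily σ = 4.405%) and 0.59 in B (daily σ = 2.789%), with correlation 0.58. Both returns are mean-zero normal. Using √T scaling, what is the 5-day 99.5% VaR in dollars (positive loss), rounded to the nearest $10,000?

σ_p = √(0.41²·4.405² + 0.59²·2.789² + 2·0.58·0.41·0.59·4.405·2.789) = 3.069%.
σ_{5d} = 3.069% × √5 = 6.862%.
z(99.5%) = 2.576.
VaR = 2.576 × 6.862% = 17.677%; on $200,000,000 that is $35,354,000.

$35,350,000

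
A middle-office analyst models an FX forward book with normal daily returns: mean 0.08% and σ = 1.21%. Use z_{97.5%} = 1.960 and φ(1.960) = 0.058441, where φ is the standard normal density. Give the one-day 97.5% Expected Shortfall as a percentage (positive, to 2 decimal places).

Tail multiplier: φ(z)/(1−α) = 0.058441 / 0.025 = 2.338.
ES = −(0.08%) + 1.21% × 2.338 = 2.749%.

2.75%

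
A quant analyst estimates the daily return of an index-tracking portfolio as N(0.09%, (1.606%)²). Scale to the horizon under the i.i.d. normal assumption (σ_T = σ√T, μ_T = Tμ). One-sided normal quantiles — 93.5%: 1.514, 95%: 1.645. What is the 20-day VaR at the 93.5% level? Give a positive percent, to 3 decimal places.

σ_{20d} = 1.606% × √20 = 7.182%; μ_{20d} = 20 × 0.09% = 1.800%.
VaR = −(1.800%) + 1.514 × 7.182% = 9.074%.

9.074%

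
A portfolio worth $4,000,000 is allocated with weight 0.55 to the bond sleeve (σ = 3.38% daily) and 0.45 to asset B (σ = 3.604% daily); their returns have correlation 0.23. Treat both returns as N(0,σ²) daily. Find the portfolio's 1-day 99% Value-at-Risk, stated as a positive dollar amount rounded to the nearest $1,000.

σ_p² = 0.55²·3.38² + 0.45²·3.604² + 2·0.23·0.55·0.45·3.38·3.604 = 7.4730 (%²).
σ_p = √7.4730 = 2.734%.
At 99%, z = 2.326.
VaR = 2.326 × 2.734% = 6.359%; on $4,000,000 that is $254,360.

$254,000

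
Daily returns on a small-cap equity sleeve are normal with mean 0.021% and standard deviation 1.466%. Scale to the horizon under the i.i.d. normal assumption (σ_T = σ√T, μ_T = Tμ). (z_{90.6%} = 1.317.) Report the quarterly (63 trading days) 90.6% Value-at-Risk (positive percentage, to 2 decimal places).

σ_{63d} = 1.466% × √63 = 11.636%; μ_{63d} = 63 × 0.021% = 1.323%.
VaR = −(1.323%) + 1.317 × 11.636% = 14.002%.

14.00%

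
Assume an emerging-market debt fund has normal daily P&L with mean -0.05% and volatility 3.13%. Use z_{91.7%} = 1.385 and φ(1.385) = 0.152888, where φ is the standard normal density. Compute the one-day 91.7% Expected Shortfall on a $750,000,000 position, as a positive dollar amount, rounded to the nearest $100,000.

$43,600,000

Tail multiplier: φ(z)/(1−α) = 0.152888 / 0.083 = 1.842.
ES = −(-0.05%) + 3.13% × 1.842 = 5.815%.
On $750,000,000: 0.05815 × $750,000,000 = $43,612,500.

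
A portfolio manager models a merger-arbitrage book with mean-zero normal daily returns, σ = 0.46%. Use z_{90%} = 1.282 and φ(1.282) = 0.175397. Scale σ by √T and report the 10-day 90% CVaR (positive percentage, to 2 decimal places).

σ_{10d} = 0.46% × √10 = 1.455%.
ES multiplier = φ(z)/(1−α) = 0.175397/0.1 = 1.754.
ES = 1.455% × 1.754 = 2.552%.

2.55%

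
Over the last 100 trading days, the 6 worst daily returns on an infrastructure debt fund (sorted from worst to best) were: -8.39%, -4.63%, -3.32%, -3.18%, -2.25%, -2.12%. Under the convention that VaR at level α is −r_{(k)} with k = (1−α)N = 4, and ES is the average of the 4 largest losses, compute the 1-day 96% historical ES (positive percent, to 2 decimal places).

4.88%

The 4 worst returns sum to -19.52%.
ES = −(-19.52%) / 4 = 4.88%.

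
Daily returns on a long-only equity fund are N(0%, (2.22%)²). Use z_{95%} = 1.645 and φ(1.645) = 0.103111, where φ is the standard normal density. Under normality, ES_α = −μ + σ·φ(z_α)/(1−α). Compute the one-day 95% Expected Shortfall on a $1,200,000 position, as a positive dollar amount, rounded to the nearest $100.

Tail multiplier: φ(z)/(1−α) = 0.103111 / 0.05 = 2.062.
ES = 2.22% × 2.062 = 4.578%.
On $1,200,000: 0.04578 × $1,200,000 = $54,936.

$54,900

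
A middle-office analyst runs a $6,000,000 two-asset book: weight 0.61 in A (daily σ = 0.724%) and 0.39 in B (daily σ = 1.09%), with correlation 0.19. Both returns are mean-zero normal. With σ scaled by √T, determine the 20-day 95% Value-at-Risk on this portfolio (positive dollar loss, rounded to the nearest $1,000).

σ_p = √(0.61²·0.724² + 0.39²·1.09² + 2·0.19·0.61·0.39·0.724·1.09) = 0.669%.
σ_{20d} = 0.669% × √20 = 2.992%.
z(95%) = 1.645.
VaR = 1.645 × 2.992% = 4.922%; on $6,000,000 that is $295,320.

$295,000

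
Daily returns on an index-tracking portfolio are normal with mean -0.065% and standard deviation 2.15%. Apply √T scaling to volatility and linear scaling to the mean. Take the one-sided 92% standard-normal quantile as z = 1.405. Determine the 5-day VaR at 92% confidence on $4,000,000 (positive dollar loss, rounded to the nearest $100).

$283,200

σ_{5d} = 2.15% × √5 = 4.808%; μ_{5d} = 5 × -0.065% = -0.325%.
VaR = −(-0.325%) + 1.405 × 4.808% = 7.080%.
On $4,000,000: 0.07080 × $4,000,000 = $283,200.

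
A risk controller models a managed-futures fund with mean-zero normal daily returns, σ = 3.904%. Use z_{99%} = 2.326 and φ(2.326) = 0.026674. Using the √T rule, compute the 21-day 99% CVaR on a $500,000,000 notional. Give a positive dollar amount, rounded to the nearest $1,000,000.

σ_{21d} = 3.904% × √21 = 17.890%.
ES multiplier = φ(z)/(1−α) = 0.026674/0.01 = 2.667.
ES = 17.890% × 2.667 = 47.713%; on $500,000,000: $238,565,000.

$239,000,000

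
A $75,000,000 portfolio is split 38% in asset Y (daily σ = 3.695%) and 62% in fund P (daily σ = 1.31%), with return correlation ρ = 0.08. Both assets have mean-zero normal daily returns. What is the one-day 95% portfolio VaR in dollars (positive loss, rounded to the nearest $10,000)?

σ_p² = 0.38²·3.695² + 0.62²·1.31² + 2·0.08·0.38·0.62·3.695·1.31 = 2.8136 (%²).
σ_p = √2.8136 = 1.677%.
At 95%, z = 1.645.
VaR = 1.645 × 1.677% = 2.759%; on $75,000,000 that is $2,069,250.

$2,070,000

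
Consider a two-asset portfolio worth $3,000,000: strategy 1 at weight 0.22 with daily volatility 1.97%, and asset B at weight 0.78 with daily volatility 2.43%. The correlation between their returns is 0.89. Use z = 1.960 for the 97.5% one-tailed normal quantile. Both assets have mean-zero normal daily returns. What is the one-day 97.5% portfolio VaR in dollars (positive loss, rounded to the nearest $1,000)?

$135,000

σ_p² = 0.22²·1.97² + 0.78²·2.43² + 2·0.89·0.22·0.78·1.97·2.43 = 5.2426 (%²).
σ_p = √5.2426 = 2.290%.
VaR = 1.960 × 2.290% = 4.488%; on $3,000,000 that is $134,640.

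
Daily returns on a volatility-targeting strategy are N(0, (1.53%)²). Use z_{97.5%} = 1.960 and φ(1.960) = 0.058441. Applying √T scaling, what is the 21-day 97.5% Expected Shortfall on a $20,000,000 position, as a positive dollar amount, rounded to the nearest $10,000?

$3,280,000

σ_{21d} = 1.53% × √21 = 7.011%.
ES multiplier = φ(z)/(1−α) = 0.058441/0.025 = 2.338.
ES = 7.011% × 2.338 = 16.392%; on $20,000,000: $3,278,400.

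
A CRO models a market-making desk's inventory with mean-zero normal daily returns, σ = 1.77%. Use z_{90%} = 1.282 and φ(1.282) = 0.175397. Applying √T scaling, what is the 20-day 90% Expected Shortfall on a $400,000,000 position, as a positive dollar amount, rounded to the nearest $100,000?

$55,500,000

σ_{20d} = 1.77% × √20 = 7.916%.
ES multiplier = φ(z)/(1−α) = 0.175397/0.1 = 1.754.
ES = 7.916% × 1.754 = 13.885%; on $400,000,000: $55,540,000.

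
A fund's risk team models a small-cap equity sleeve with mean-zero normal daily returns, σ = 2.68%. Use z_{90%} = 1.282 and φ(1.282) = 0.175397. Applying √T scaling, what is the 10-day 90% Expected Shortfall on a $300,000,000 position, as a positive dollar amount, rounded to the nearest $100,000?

σ_{10d} = 2.68% × √10 = 8.475%.
ES multiplier = φ(z)/(1−α) = 0.175397/0.1 = 1.754.
ES = 8.475% × 1.754 = 14.865%; on $300,000,000: $44,595,000.

$44,600,000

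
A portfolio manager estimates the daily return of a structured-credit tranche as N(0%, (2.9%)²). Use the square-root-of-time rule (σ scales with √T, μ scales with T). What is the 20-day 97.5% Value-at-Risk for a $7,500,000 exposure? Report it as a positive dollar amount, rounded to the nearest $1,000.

At 97.5%, z = 1.960.
σ_{20d} = 2.9% × √20 = 12.969%.
VaR = 1.960 × 12.969% = 25.419%.
On $7,500,000: 0.25419 × $7,500,000 = $1,906,425.

$1,906,000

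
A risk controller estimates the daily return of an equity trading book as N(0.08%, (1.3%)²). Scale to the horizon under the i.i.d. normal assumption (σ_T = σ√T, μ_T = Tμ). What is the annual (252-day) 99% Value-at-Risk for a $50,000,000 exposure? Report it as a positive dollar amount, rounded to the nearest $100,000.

At 99%, z = 2.326.
σ_{252d} = 1.3% × √252 = 20.637%; μ_{252d} = 252 × 0.08% = 20.160%.
VaR = −(20.160%) + 2.326 × 20.637% = 27.842%.
On $50,000,000: 0.27842 × $50,000,000 = $13,921,000.

$13,900,000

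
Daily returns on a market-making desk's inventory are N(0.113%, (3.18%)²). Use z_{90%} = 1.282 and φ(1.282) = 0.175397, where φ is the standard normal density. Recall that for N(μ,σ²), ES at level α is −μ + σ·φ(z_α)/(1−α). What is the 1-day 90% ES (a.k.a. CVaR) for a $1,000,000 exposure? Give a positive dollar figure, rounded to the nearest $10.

$54,650

Tail multiplier: φ(z)/(1−α) = 0.175397 / 0.1 = 1.754.
ES = −(0.113%) + 3.18% × 1.754 = 5.465%.
On $1,000,000: 0.05465 × $1,000,000 = $54,650.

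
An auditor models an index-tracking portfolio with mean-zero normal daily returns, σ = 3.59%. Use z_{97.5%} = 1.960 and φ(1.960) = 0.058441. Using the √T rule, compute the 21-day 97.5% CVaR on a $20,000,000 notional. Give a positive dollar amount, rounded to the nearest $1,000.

$7,692,000

σ_{21d} = 3.59% × √21 = 16.451%.
ES multiplier = φ(z)/(1−α) = 0.058441/0.025 = 2.338.
ES = 16.451% × 2.338 = 38.462%; on $20,000,000: $7,692,400.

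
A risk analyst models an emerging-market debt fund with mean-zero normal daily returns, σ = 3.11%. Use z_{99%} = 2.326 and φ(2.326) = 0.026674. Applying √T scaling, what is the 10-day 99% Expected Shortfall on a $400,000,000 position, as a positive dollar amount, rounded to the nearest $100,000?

$104,900,000

σ_{10d} = 3.11% × √10 = 9.835%.
ES multiplier = φ(z)/(1−α) = 0.026674/0.01 = 2.667.
ES = 9.835% × 2.667 = 26.230%; on $400,000,000: $104,920,000.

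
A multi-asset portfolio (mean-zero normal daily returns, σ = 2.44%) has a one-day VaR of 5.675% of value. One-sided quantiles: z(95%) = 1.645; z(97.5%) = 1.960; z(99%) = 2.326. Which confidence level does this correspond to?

Implied z = VaR/σ = 5.675 / 2.44 = 2.326.
This matches z(99%) = 2.326.

99%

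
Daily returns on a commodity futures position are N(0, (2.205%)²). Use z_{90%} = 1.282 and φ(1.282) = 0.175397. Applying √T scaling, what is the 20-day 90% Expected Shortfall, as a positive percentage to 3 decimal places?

σ_{20d} = 2.205% × √20 = 9.861%.
ES multiplier = φ(z)/(1−α) = 0.175397/0.1 = 1.754.
ES = 9.861% × 1.754 = 17.296%.

17.296%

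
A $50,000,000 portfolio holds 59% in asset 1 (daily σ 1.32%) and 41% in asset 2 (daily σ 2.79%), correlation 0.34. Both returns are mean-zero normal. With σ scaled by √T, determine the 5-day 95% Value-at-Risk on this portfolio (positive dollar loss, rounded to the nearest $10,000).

$2,920,000

σ_p = √(0.59²·1.32² + 0.41²·2.79² + 2·0.34·0.59·0.41·1.32·2.79) = 1.588%.
σ_{5d} = 1.588% × √5 = 3.551%.
z(95%) = 1.645.
VaR = 1.645 × 3.551% = 5.841%; on $50,000,000 that is $2,920,500.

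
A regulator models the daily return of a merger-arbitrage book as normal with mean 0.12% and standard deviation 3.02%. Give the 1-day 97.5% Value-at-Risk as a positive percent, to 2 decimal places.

At 97.5% one-sided, z = 1.960.
VaR = −μ + z·σ = −(0.12%) + 1.960 × 3.02% = 5.799%.

5.80%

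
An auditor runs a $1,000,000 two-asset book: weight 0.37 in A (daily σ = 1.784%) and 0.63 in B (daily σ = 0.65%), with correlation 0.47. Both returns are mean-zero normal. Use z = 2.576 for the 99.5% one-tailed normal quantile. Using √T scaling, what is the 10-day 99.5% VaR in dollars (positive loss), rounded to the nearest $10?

$75,430

σ_p = √(0.37²·1.784² + 0.63²·0.65² + 2·0.47·0.37·0.63·1.784·0.65) = 0.926%.
σ_{10d} = 0.926% × √10 = 2.928%.
VaR = 2.576 × 2.928% = 7.543%; on $1,000,000 that is $75,430.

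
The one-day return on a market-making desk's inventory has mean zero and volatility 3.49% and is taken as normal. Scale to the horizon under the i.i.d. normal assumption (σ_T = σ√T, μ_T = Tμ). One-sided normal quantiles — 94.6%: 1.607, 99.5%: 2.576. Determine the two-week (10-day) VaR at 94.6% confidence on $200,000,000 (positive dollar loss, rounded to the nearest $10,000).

$35,470,000

σ_{10d} = 3.49% × √10 = 11.036%.
VaR = 1.607 × 11.036% = 17.735%.
On $200,000,000: 0.17735 × $200,000,000 = $35,470,000.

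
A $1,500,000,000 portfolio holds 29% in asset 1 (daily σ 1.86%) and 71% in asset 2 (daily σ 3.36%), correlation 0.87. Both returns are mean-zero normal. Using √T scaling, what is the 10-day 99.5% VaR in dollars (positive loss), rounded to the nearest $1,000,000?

σ_p = √(0.29²·1.86² + 0.71²·3.36² + 2·0.87·0.29·0.71·1.86·3.36) = 2.867%.
σ_{10d} = 2.867% × √10 = 9.066%.
z(99.5%) = 2.576.
VaR = 2.576 × 9.066% = 23.354%; on $1,500,000,000 that is $350,310,000.

$350,000,000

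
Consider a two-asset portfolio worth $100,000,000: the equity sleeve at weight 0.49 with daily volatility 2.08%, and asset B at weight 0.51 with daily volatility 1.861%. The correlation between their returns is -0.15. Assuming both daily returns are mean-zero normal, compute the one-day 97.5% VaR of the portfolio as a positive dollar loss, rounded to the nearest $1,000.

σ_p² = 0.49²·2.08² + 0.51²·1.861² + 2·-0.15·0.49·0.51·2.08·1.861 = 1.6494 (%²).
σ_p = √1.6494 = 1.284%.
At 97.5%, z = 1.960.
VaR = 1.960 × 1.284% = 2.517%; on $100,000,000 that is $2,517,000.

$2,517,000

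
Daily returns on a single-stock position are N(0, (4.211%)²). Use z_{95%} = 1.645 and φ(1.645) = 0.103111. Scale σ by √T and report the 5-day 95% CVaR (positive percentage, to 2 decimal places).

σ_{5d} = 4.211% × √5 = 9.416%.
ES multiplier = φ(z)/(1−α) = 0.103111/0.05 = 2.062.
ES = 9.416% × 2.062 = 19.416%.

19.42%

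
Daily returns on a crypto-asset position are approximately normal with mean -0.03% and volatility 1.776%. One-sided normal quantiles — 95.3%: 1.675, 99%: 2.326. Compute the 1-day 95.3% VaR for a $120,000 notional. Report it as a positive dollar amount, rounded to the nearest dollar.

VaR = −μ + z·σ = −(-0.03%) + 1.675 × 1.776% = 3.005%.
On $120,000: 0.03005 × $120,000 = $3,606.

$3,606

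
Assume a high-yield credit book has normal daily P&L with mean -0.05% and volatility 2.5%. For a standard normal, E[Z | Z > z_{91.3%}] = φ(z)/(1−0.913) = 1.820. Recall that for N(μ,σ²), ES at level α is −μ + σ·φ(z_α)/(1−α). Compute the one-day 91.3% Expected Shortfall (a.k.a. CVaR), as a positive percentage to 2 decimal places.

ES = −(-0.05%) + 2.5% × 1.820 = 4.600%.

4.60%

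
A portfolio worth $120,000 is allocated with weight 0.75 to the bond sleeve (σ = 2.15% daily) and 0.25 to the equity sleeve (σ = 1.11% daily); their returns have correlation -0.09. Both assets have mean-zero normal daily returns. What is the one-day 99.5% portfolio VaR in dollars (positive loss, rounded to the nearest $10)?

σ_p² = 0.75²·2.15² + 0.25²·1.11² + 2·-0.09·0.75·0.25·2.15·1.11 = 2.5966 (%²).
σ_p = √2.5966 = 1.611%.
At 99.5%, z = 2.576.
VaR = 2.576 × 1.611% = 4.150%; on $120,000 that is $4,980.

$4,980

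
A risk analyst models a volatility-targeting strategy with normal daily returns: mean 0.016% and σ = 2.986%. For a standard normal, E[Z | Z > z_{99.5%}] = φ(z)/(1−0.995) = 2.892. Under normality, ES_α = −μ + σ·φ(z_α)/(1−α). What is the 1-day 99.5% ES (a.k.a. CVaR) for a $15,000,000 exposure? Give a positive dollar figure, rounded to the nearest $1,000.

ES = −(0.016%) + 2.986% × 2.892 = 8.620%.
On $15,000,000: 0.08620 × $15,000,000 = $1,293,000.

$1,293,000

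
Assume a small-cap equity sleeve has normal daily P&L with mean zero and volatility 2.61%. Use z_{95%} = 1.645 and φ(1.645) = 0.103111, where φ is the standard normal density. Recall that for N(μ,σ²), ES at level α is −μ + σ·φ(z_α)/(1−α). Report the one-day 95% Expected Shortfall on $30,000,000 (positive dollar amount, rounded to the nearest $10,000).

Tail multiplier: φ(z)/(1−α) = 0.103111 / 0.05 = 2.062.
ES = 2.61% × 2.062 = 5.382%.
On $30,000,000: 0.05382 × $30,000,000 = $1,614,600.

$1,610,000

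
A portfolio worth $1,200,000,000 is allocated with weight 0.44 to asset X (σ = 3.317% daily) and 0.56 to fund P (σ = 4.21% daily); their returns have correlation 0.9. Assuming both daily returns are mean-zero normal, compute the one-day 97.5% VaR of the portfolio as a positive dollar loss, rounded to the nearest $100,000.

$87,600,000

σ_p² = 0.44²·3.317² + 0.56²·4.21² + 2·0.9·0.44·0.56·3.317·4.21 = 13.8819 (%²).
σ_p = √13.8819 = 3.726%.
At 97.5%, z = 1.960.
VaR = 1.960 × 3.726% = 7.303%; on $1,200,000,000 that is $87,636,000.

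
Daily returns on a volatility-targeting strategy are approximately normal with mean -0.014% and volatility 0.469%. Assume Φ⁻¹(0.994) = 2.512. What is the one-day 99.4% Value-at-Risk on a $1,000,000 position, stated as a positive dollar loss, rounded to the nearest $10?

$11,920

VaR = −μ + z·σ = −(-0.014%) + 2.512 × 0.469% = 1.192%.
On $1,000,000: 0.01192 × $1,000,000 = $11,920.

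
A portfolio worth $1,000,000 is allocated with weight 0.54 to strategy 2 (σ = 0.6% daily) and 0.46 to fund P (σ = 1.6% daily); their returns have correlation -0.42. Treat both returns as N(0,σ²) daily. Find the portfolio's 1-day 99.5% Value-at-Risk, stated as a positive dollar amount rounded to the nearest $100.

$17,200

σ_p² = 0.54²·0.6² + 0.46²·1.6² + 2·-0.42·0.54·0.46·0.6·1.6 = 0.4464 (%²).
σ_p = √0.4464 = 0.668%.
At 99.5%, z = 2.576.
VaR = 2.576 × 0.668% = 1.721%; on $1,000,000 that is $17,210.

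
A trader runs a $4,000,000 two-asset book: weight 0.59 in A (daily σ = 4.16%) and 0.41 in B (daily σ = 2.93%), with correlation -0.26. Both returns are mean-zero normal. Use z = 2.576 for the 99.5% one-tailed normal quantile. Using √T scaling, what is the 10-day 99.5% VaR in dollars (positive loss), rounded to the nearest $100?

$793,700

σ_p = √(0.59²·4.16² + 0.41²·2.93² + 2·-0.26·0.59·0.41·4.16·2.93) = 2.436%.
σ_{10d} = 2.436% × √10 = 7.703%.
VaR = 2.576 × 7.703% = 19.843%; on $4,000,000 that is $793,720.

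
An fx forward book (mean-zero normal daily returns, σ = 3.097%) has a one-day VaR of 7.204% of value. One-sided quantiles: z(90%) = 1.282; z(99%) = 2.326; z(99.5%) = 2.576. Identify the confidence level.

Implied z = VaR/σ = 7.204 / 3.097 = 2.326.
This matches z(99%) = 2.326.

99%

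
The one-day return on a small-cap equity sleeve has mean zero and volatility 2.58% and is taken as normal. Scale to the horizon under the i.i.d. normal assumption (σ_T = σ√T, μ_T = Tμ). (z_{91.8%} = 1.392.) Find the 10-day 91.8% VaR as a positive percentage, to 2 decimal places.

11.36%

σ_{10d} = 2.58% × √10 = 8.159%.
VaR = 1.392 × 8.159% = 11.357%.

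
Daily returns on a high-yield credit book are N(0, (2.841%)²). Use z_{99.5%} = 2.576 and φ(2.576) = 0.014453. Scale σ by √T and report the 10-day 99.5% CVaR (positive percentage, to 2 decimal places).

σ_{10d} = 2.841% × √10 = 8.984%.
ES multiplier = φ(z)/(1−α) = 0.014453/0.005 = 2.891.
ES = 8.984% × 2.891 = 25.973%.

25.97%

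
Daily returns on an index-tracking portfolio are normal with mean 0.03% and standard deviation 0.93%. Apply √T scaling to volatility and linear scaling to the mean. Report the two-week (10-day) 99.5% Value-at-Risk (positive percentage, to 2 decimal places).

7.28%

At 99.5%, z = 2.576.
σ_{10d} = 0.93% × √10 = 2.941%; μ_{10d} = 10 × 0.03% = 0.300%.
VaR = −(0.300%) + 2.576 × 2.941% = 7.276%.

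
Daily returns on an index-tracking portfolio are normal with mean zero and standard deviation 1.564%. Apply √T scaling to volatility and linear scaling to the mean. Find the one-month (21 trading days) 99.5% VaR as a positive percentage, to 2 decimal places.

18.46%

At 99.5%, z = 2.576.
σ_{21d} = 1.564% × √21 = 7.167%.
VaR = 2.576 × 7.167% = 18.462%.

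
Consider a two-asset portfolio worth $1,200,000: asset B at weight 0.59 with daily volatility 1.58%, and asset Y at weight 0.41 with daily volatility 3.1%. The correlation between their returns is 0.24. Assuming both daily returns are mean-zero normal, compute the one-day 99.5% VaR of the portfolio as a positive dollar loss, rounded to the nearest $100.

σ_p² = 0.59²·1.58² + 0.41²·3.1² + 2·0.24·0.59·0.41·1.58·3.1 = 3.0532 (%²).
σ_p = √3.0532 = 1.747%.
At 99.5%, z = 2.576.
VaR = 2.576 × 1.747% = 4.500%; on $1,200,000 that is $54,000.

$54,000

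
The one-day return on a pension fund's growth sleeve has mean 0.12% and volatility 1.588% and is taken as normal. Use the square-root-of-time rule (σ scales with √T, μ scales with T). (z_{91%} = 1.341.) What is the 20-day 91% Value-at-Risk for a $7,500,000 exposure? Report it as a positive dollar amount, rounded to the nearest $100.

$534,300

σ_{20d} = 1.588% × √20 = 7.102%; μ_{20d} = 20 × 0.12% = 2.400%.
VaR = −(2.400%) + 1.341 × 7.102% = 7.124%.
On $7,500,000: 0.07124 × $7,500,000 = $534,300.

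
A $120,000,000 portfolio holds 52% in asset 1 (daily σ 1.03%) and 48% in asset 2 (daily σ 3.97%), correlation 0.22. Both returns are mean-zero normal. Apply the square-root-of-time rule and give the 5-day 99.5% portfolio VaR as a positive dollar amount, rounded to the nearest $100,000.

σ_p = √(0.52²·1.03² + 0.48²·3.97² + 2·0.22·0.52·0.48·1.03·3.97) = 2.090%.
σ_{5d} = 2.090% × √5 = 4.673%.
z(99.5%) = 2.576.
VaR = 2.576 × 4.673% = 12.038%; on $120,000,000 that is $14,445,600.

$14,400,000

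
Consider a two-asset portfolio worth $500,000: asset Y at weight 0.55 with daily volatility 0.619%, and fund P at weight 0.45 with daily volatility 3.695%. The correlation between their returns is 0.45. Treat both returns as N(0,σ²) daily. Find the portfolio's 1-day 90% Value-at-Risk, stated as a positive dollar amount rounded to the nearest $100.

σ_p² = 0.55²·0.619² + 0.45²·3.695² + 2·0.45·0.55·0.45·0.619·3.695 = 3.3901 (%²).
σ_p = √3.3901 = 1.841%.
At 90%, z = 1.282.
VaR = 1.282 × 1.841% = 2.360%; on $500,000 that is $11,800.

$11,800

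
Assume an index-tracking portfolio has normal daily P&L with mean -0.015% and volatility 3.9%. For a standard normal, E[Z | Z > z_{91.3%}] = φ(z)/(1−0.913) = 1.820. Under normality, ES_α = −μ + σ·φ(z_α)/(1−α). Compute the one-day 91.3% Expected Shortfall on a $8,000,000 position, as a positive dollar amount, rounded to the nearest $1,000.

ES = −(-0.015%) + 3.9% × 1.820 = 7.113%.
On $8,000,000: 0.07113 × $8,000,000 = $569,040.

$569,000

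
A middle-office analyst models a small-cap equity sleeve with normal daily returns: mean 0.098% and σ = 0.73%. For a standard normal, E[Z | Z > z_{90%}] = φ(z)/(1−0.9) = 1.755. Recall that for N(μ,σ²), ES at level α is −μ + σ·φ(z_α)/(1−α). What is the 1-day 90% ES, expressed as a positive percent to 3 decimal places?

1.183%

ES = −(0.098%) + 0.73% × 1.755 = 1.183%.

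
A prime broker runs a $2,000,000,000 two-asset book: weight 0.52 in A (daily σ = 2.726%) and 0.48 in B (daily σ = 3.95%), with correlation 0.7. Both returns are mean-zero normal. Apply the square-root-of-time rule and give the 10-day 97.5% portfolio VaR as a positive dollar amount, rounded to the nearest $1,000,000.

σ_p = √(0.52²·2.726² + 0.48²·3.95² + 2·0.7·0.52·0.48·2.726·3.95) = 3.061%.
σ_{10d} = 3.061% × √10 = 9.680%.
z(97.5%) = 1.960.
VaR = 1.960 × 9.680% = 18.973%; on $2,000,000,000 that is $379,460,000.

$379,000,000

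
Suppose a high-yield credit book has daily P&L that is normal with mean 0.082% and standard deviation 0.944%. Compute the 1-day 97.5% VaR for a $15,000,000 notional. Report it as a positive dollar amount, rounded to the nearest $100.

$265,200

At 97.5% one-sided, z = 1.960.
VaR = −μ + z·σ = −(0.082%) + 1.960 × 0.944% = 1.768%.
On $15,000,000: 0.01768 × $15,000,000 = $265,200.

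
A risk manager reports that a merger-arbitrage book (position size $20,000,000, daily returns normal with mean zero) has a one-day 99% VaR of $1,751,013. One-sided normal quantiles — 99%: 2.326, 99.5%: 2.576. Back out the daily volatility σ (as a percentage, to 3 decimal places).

VaR as a fraction: $1,751,013 / $20,000,000 = 8.755%.
σ = VaR / z = 8.755% / 2.326 = 3.764%.

3.764%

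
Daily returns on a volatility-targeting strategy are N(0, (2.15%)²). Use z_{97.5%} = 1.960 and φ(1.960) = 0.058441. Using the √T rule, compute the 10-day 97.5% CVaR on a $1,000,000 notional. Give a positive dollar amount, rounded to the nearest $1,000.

$159,000

σ_{10d} = 2.15% × √10 = 6.799%.
ES multiplier = φ(z)/(1−α) = 0.058441/0.025 = 2.338.
ES = 6.799% × 2.338 = 15.896%; on $1,000,000: $158,960.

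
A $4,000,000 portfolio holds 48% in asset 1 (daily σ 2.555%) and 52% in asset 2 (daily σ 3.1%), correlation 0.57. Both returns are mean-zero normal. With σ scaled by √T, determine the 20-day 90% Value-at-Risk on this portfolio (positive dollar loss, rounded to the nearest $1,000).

σ_p = √(0.48²·2.555² + 0.52²·3.1² + 2·0.57·0.48·0.52·2.555·3.1) = 2.521%.
σ_{20d} = 2.521% × √20 = 11.274%.
z(90%) = 1.282.
VaR = 1.282 × 11.274% = 14.453%; on $4,000,000 that is $578,120.

$578,000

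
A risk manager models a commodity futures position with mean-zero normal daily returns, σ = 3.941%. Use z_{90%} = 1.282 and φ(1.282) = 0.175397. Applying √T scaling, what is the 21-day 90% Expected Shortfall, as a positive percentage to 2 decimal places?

31.68%

σ_{21d} = 3.941% × √21 = 18.060%.
ES multiplier = φ(z)/(1−α) = 0.175397/0.1 = 1.754.
ES = 18.060% × 1.754 = 31.677%.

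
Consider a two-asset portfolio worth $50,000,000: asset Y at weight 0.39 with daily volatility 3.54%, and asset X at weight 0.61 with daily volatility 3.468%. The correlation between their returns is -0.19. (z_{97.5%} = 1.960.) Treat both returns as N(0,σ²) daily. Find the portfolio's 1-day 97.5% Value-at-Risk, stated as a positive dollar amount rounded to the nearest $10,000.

σ_p² = 0.39²·3.54² + 0.61²·3.468² + 2·-0.19·0.39·0.61·3.54·3.468 = 5.2715 (%²).
σ_p = √5.2715 = 2.296%.
VaR = 1.960 × 2.296% = 4.500%; on $50,000,000 that is $2,250,000.

$2,250,000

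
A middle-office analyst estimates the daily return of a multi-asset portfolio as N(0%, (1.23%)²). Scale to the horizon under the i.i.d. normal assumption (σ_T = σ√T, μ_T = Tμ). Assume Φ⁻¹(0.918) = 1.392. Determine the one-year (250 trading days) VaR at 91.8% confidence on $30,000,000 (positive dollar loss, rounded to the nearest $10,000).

σ_{250d} = 1.23% × √250 = 19.448%.
VaR = 1.392 × 19.448% = 27.072%.
On $30,000,000: 0.27072 × $30,000,000 = $8,121,600.

$8,120,000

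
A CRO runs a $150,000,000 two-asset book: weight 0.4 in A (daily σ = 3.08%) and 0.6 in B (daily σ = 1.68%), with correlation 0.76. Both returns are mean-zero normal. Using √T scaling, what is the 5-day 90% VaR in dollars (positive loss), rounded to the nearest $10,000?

σ_p = √(0.4²·3.08² + 0.6²·1.68² + 2·0.76·0.4·0.6·3.08·1.68) = 2.103%.
σ_{5d} = 2.103% × √5 = 4.702%.
z(90%) = 1.282.
VaR = 1.282 × 4.702% = 6.028%; on $150,000,000 that is $9,042,000.

$9,040,000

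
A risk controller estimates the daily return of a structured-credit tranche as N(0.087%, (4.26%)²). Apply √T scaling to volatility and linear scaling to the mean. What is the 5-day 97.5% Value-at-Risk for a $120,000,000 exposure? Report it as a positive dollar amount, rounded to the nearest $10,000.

$21,880,000

At 97.5%, z = 1.960.
σ_{5d} = 4.26% × √5 = 9.526%; μ_{5d} = 5 × 0.087% = 0.435%.
VaR = −(0.435%) + 1.960 × 9.526% = 18.236%.
On $120,000,000: 0.18236 × $120,000,000 = $21,883,200.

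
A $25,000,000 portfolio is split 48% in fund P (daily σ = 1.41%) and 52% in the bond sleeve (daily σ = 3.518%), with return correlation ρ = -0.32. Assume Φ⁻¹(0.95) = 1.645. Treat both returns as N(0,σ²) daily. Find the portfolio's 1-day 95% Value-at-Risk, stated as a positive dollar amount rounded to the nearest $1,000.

$714,000

σ_p² = 0.48²·1.41² + 0.52²·3.518² + 2·-0.32·0.48·0.52·1.41·3.518 = 3.0122 (%²).
σ_p = √3.0122 = 1.736%.
VaR = 1.645 × 1.736% = 2.856%; on $25,000,000 that is $714,000.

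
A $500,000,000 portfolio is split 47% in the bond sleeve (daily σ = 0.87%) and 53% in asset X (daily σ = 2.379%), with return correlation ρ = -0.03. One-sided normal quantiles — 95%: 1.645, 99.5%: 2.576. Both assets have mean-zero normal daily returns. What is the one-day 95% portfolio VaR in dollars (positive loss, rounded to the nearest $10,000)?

$10,810,000

σ_p² = 0.47²·0.87² + 0.53²·2.379² + 2·-0.03·0.47·0.53·0.87·2.379 = 1.7261 (%²).
σ_p = √1.7261 = 1.314%.
VaR = 1.645 × 1.314% = 2.162%; on $500,000,000 that is $10,810,000.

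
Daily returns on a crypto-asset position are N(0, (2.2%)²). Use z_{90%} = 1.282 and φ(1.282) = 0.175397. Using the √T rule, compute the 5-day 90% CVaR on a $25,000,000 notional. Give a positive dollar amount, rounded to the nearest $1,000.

$2,157,000

σ_{5d} = 2.2% × √5 = 4.919%.
ES multiplier = φ(z)/(1−α) = 0.175397/0.1 = 1.754.
ES = 4.919% × 1.754 = 8.628%; on $25,000,000: $2,157,000.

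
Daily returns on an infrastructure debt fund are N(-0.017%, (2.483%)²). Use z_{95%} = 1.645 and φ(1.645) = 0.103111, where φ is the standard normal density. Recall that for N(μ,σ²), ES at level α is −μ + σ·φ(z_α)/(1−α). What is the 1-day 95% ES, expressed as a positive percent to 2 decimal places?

Tail multiplier: φ(z)/(1−α) = 0.103111 / 0.05 = 2.062.
ES = −(-0.017%) + 2.483% × 2.062 = 5.137%.

5.14%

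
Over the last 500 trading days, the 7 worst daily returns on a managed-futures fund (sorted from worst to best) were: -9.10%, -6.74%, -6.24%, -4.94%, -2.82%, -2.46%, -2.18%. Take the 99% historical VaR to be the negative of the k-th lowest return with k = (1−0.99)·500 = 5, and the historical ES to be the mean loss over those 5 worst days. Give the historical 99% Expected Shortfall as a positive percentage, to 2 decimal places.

The 5 worst returns sum to -29.84%.
ES = −(-29.84%) / 5 = 5.968% ≈ 5.97%.

5.97%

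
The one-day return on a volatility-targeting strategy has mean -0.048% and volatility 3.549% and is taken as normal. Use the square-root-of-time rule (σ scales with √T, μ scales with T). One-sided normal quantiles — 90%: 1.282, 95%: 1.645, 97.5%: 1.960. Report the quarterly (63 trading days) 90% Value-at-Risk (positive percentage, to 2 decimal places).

σ_{63d} = 3.549% × √63 = 28.169%; μ_{63d} = 63 × -0.048% = -3.024%.
VaR = −(-3.024%) + 1.282 × 28.169% = 39.137%.

39.14%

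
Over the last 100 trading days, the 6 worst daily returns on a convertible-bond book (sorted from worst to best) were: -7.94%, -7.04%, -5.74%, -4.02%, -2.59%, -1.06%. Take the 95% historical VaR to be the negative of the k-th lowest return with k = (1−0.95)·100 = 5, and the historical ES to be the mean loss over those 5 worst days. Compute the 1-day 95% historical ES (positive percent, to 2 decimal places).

The 5 worst returns sum to -27.33%.
ES = −(-27.33%) / 5 = 5.466% ≈ 5.47%.

5.47%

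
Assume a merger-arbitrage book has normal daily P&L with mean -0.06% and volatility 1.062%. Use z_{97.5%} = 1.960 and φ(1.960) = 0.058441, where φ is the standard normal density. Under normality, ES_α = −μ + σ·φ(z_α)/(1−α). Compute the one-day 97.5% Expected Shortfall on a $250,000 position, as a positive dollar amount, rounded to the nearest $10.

Tail multiplier: φ(z)/(1−α) = 0.058441 / 0.025 = 2.338.
ES = −(-0.06%) + 1.062% × 2.338 = 2.543%.
On $250,000: 0.02543 × $250,000 = $6,358.

$6,360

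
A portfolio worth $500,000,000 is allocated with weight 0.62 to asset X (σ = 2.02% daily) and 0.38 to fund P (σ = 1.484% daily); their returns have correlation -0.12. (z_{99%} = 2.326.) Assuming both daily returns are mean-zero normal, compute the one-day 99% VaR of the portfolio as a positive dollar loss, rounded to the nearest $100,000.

σ_p² = 0.62²·2.02² + 0.38²·1.484² + 2·-0.12·0.62·0.38·2.02·1.484 = 1.7170 (%²).
σ_p = √1.7170 = 1.310%.
VaR = 2.326 × 1.310% = 3.047%; on $500,000,000 that is $15,235,000.

$15,200,000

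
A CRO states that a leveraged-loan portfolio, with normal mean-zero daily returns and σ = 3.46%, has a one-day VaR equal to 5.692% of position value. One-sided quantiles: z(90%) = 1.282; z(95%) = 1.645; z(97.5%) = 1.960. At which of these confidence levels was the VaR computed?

Implied z = VaR/σ = 5.692 / 3.46 = 1.645.
This matches z(95%) = 1.645.

95%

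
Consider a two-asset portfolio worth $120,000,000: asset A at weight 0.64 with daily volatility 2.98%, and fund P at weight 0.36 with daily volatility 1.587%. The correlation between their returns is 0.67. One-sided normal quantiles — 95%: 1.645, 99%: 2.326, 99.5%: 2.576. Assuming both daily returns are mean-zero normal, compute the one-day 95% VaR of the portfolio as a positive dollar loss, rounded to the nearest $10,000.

σ_p² = 0.64²·2.98² + 0.36²·1.587² + 2·0.67·0.64·0.36·2.98·1.587 = 5.4239 (%²).
σ_p = √5.4239 = 2.329%.
VaR = 1.645 × 2.329% = 3.831%; on $120,000,000 that is $4,597,200.

$4,600,000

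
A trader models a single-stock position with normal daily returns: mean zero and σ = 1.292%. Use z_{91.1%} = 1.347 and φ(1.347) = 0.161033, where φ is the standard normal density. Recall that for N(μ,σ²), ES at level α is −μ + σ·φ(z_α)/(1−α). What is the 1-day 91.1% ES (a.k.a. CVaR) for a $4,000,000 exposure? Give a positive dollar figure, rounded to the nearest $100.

Tail multiplier: φ(z)/(1−α) = 0.161033 / 0.089 = 1.809.
ES = 1.292% × 1.809 = 2.337%.
On $4,000,000: 0.02337 × $4,000,000 = $93,480.

$93,500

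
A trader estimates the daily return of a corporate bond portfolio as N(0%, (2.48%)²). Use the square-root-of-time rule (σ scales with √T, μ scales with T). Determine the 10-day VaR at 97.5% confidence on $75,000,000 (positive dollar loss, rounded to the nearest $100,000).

$11,500,000

At 97.5%, z = 1.960.
σ_{10d} = 2.48% × √10 = 7.842%.
VaR = 1.960 × 7.842% = 15.370%.
On $75,000,000: 0.15370 × $75,000,000 = $11,527,500.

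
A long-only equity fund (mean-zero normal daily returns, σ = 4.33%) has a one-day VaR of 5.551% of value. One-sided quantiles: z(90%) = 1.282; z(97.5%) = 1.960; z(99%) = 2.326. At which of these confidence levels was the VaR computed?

90%

Implied z = VaR/σ = 5.551 / 4.33 = 1.282.
This matches z(90%) = 1.282.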